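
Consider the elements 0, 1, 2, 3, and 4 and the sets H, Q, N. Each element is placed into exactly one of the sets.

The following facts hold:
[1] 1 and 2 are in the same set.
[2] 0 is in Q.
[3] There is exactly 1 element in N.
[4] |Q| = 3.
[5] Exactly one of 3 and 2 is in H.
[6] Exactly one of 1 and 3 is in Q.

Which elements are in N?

From (2): 0 ∈ Q.
Suppose 1 ∈ N: no assignment then satisfies all the clues, so 1 ∉ N.

N = {4}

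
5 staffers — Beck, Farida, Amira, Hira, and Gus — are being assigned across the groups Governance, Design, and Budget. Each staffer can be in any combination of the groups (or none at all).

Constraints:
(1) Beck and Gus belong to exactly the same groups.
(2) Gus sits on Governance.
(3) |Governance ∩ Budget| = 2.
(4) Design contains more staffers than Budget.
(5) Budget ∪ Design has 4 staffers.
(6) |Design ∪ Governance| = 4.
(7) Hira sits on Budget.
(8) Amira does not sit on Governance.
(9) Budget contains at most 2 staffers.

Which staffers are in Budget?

Budget = {Farida, Hira}

From (2): Gus ∈ Governance.
From (7): Hira ∈ Budget.
From (8): Amira ∉ Governance.
(1): Beck matches Gus: Beck ∈ Governance.
Suppose Beck ∈ Budget: no assignment then satisfies all the clues, so Beck ∉ Budget.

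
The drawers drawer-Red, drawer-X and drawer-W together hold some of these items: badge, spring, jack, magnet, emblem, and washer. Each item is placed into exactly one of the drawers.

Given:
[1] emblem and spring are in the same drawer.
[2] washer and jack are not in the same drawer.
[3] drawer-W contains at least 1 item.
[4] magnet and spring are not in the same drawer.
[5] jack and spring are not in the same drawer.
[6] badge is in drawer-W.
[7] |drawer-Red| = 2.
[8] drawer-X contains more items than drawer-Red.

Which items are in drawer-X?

From (6): badge ∈ drawer-W.
Suppose spring ∉ drawer-X: no assignment then satisfies all the clues, so spring ∈ drawer-X.

drawer-X = {emblem, spring, washer}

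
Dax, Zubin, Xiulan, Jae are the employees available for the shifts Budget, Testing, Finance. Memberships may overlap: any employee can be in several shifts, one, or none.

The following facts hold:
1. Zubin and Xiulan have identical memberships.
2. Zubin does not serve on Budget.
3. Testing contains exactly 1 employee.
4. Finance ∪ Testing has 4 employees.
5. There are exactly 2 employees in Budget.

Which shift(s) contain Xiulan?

Xiulan: Finance

From (2): Zubin ∉ Budget.
(1): Xiulan matches Zubin: Xiulan ∉ Budget.
(5): only 2 candidates remain for Budget, so all are in.
Suppose Xiulan ∈ Testing: no assignment then satisfies all the clues, so Xiulan ∉ Testing.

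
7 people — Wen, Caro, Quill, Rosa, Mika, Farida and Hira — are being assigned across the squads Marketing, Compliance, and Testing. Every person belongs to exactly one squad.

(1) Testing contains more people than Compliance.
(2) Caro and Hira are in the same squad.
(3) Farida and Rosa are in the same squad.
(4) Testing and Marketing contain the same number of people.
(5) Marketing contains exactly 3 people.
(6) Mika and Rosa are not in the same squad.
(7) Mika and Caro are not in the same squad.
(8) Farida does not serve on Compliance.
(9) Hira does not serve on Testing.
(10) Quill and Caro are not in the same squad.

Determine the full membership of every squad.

Marketing = {Caro, Hira, Wen}; Compliance = {Mika}; Testing = {Farida, Quill, Rosa}

From (8): Farida ∉ Compliance.
From (9): Hira ∉ Testing.
(2): Caro matches Hira: Caro ∉ Testing.
(3): Rosa matches Farida: Rosa ∉ Compliance.
Suppose Wen ∉ Marketing: no assignment then satisfies all the clues, so Wen ∈ Marketing.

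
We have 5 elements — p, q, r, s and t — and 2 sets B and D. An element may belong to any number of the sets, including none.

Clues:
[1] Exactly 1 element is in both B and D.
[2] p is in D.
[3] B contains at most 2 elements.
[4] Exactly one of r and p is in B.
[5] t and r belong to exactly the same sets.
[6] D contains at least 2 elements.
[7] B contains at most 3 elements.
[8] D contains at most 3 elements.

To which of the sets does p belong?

From (2): p ∈ D.
Suppose p ∉ B: no assignment then satisfies all the clues, so p ∈ B.

p: B, D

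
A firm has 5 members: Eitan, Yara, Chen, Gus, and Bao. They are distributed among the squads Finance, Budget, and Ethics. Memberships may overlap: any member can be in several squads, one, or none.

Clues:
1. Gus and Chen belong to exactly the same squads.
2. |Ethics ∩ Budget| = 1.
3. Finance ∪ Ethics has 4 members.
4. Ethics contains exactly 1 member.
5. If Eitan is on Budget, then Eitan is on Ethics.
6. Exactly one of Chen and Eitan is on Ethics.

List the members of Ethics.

Ethics = {Eitan}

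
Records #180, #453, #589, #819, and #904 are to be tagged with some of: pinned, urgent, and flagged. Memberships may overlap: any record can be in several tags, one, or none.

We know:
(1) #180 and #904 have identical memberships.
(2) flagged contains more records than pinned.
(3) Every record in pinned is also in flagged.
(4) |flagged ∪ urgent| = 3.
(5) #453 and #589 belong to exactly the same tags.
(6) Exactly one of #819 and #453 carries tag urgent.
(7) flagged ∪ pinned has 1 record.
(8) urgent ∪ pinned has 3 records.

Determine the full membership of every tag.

pinned = {}; urgent = {#180, #819, #904}; flagged = {#819}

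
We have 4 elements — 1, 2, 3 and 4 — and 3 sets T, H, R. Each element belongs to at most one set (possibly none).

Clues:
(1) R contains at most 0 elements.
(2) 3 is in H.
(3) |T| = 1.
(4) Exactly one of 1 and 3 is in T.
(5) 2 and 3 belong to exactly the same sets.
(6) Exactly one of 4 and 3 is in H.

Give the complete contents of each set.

From (2): 3 ∈ H.
(1): R already has 0, so the rest are out.
(4) (exactly one): 1 ∈ T.
(5): 2 matches 3: 2 ∉ T.
(5): 2 matches 3: 2 ∈ H.
(6) (exactly one): 4 ∉ H.
(3): T already has 1, so the rest are out.

T = {1}; H = {2, 3}; R = {}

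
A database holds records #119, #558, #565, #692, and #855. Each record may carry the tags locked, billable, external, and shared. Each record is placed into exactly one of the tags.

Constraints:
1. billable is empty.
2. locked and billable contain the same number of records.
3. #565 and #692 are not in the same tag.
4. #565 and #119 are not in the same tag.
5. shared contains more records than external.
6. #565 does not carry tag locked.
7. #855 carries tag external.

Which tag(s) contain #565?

From (6): #565 ∉ locked.
From (7): #855 ∈ external.
(1): billable already has 0, so the rest are out.
Suppose #565 ∉ external: no assignment then satisfies all the clues, so #565 ∈ external.

#565: external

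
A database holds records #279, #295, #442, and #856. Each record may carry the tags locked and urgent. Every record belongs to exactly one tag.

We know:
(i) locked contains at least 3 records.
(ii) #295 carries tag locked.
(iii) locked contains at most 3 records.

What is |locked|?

3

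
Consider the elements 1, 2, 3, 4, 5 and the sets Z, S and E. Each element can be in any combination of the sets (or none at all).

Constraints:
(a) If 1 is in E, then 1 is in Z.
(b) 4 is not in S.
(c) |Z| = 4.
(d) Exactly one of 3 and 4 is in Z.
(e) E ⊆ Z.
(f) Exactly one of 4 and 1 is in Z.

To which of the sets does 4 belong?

4: none

From (b): 4 ∉ S.
Suppose 4 ∈ Z: no assignment then satisfies all the clues, so 4 ∉ Z.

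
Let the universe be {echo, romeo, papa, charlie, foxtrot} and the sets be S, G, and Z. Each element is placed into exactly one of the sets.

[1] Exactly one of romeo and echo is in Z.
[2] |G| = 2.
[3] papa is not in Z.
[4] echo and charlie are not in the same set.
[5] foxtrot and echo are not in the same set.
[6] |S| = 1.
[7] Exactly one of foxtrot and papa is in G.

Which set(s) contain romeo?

romeo: Z

From (3): papa ∉ Z.
Suppose romeo ∈ S: no assignment then satisfies all the clues, so romeo ∉ S.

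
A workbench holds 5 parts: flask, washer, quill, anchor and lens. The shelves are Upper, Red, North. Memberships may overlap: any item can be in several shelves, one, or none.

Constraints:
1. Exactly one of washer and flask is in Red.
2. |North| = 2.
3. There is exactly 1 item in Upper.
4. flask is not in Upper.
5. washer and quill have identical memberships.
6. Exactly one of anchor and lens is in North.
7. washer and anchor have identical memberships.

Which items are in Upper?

From (4): flask ∉ Upper.
Suppose washer ∈ Upper: no assignment then satisfies all the clues, so washer ∉ Upper.

Upper = {lens}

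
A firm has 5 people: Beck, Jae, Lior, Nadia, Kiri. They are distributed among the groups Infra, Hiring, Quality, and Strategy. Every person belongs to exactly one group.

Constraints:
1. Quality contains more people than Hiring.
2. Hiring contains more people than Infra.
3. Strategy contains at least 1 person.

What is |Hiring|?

1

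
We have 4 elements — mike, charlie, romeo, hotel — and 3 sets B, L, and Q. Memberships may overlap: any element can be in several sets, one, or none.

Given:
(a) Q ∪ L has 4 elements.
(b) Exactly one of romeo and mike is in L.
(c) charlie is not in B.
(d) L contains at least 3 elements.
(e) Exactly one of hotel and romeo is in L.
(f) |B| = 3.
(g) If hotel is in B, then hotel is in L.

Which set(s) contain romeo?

romeo: B, Q

From (c): charlie ∉ B.
(f): only 3 candidates remain for B, so all are in.
(g): hotel ∈ L.
(e) (exactly one): romeo ∉ L.
(b) (exactly one): mike ∈ L.
(d): only 3 candidates remain for L, so all are in.
Suppose romeo ∉ Q: no assignment then satisfies all the clues, so romeo ∈ Q.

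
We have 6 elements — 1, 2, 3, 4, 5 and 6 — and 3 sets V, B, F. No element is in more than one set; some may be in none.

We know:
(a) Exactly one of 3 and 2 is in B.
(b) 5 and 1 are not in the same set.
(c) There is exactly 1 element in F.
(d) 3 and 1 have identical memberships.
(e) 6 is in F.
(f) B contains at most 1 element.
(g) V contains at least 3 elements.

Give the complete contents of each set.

V = {1, 3, 4}; B = {2}; F = {6}

From (e): 6 ∈ F.
(c): F already has 1, so the rest are out.
Suppose 1 ∉ V: no assignment then satisfies all the clues, so 1 ∈ V.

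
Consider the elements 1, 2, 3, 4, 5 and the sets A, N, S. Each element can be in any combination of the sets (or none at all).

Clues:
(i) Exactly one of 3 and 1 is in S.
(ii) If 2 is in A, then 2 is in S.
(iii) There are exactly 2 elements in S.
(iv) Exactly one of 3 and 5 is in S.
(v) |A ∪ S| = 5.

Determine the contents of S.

S = {2, 3}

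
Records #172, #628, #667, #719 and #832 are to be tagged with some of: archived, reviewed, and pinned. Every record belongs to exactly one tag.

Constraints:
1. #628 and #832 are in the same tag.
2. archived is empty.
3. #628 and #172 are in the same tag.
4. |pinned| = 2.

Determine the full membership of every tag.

archived = {}; reviewed = {#172, #628, #832}; pinned = {#667, #719}

(2): archived already has 0, so the rest are out.
Suppose #172 ∉ reviewed: no assignment then satisfies all the clues, so #172 ∈ reviewed.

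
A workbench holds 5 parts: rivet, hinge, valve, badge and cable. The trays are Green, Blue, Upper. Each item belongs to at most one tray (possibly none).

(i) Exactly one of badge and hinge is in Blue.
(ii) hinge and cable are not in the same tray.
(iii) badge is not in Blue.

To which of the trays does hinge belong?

hinge: Blue

From (iii): badge ∉ Blue.
(i) (exactly one): hinge ∈ Blue.
(ii): cable ∉ Blue.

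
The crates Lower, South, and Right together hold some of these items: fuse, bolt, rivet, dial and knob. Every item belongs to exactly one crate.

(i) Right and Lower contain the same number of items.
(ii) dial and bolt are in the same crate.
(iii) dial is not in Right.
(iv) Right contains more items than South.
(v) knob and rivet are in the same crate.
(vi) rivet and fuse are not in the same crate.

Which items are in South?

South = {fuse}

From (iii): dial ∉ Right.
(ii): bolt matches dial: bolt ∉ Right.
Suppose fuse ∉ South: no assignment then satisfies all the clues, so fuse ∈ South.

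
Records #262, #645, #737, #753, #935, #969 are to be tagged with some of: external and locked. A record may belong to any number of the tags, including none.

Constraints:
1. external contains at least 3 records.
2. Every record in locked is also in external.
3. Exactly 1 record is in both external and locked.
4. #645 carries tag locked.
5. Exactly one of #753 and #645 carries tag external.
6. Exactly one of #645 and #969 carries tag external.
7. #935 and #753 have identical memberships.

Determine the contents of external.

external = {#262, #645, #737}

From (4): #645 ∈ locked.
(2) with #645 ∈ locked: #645 ∈ external.
(5) (exactly one): #753 ∉ external.
(6) (exactly one): #969 ∉ external.
(7): #935 matches #753: #935 ∉ external.
(1): only 3 candidates remain for external, so all are in.
(2) contrapositive: #753 ∉ locked.
(2) contrapositive: #935 ∉ locked.
(2) contrapositive: #969 ∉ locked.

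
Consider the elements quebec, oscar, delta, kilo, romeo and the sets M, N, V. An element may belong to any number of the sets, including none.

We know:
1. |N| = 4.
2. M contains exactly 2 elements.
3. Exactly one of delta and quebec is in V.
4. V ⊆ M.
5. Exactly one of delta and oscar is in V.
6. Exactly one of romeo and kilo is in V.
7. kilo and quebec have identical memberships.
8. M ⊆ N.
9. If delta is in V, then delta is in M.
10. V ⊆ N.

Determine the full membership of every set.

M = {delta, romeo}; N = {delta, kilo, quebec, romeo}; V = {delta, romeo}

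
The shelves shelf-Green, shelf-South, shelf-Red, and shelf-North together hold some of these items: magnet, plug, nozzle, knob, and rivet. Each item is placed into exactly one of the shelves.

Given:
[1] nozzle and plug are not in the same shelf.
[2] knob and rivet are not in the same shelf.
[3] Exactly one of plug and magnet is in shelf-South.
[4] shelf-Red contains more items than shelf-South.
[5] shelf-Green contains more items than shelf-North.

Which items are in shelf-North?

shelf-North = {}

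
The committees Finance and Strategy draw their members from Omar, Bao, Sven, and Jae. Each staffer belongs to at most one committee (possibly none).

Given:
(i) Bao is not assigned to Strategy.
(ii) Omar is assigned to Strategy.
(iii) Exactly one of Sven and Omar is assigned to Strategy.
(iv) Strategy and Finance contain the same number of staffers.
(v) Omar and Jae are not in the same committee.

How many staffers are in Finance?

1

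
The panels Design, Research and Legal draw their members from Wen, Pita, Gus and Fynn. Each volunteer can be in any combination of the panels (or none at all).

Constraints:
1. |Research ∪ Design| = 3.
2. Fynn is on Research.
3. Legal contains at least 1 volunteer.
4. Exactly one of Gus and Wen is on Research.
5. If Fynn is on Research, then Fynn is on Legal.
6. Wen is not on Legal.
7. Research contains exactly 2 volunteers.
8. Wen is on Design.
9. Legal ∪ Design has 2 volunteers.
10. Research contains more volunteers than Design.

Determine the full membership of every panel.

Design = {Wen}; Research = {Fynn, Gus}; Legal = {Fynn}

From (2): Fynn ∈ Research.
From (6): Wen ∉ Legal.
From (8): Wen ∈ Design.
(5): Fynn ∈ Legal.
Suppose Wen ∈ Research: no assignment then satisfies all the clues, so Wen ∉ Research.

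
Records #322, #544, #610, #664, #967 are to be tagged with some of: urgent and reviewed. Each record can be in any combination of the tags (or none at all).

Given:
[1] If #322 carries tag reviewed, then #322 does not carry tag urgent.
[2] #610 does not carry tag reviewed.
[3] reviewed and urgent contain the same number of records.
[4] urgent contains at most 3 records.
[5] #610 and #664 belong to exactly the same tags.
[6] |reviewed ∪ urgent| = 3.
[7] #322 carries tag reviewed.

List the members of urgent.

urgent = {#544, #967}

From (2): #610 ∉ reviewed.
From (7): #322 ∈ reviewed.
(1): #322 ∉ urgent.
(5): #664 matches #610: #664 ∉ reviewed.
Suppose #544 ∉ urgent: no assignment then satisfies all the clues, so #544 ∈ urgent.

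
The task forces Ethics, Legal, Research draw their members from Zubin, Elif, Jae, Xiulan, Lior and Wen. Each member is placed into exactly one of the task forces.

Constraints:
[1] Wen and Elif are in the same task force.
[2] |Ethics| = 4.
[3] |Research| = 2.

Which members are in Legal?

Legal = {}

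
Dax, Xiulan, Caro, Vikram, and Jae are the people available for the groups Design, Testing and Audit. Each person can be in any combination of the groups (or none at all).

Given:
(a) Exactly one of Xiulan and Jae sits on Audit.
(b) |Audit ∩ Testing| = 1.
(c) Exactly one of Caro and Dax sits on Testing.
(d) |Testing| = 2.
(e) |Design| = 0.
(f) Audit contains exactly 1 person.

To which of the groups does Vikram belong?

(e): Design already has 0, so the rest are out.
Suppose Vikram ∈ Testing: no assignment then satisfies all the clues, so Vikram ∉ Testing.

Vikram: none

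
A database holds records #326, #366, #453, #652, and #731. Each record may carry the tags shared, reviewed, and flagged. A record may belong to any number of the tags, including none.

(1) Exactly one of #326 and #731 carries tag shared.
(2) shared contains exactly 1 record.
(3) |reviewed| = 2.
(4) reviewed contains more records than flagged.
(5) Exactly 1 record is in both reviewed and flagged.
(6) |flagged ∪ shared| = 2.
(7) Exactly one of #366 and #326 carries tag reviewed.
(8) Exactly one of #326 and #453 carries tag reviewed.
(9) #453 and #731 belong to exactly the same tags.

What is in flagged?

flagged = {#652}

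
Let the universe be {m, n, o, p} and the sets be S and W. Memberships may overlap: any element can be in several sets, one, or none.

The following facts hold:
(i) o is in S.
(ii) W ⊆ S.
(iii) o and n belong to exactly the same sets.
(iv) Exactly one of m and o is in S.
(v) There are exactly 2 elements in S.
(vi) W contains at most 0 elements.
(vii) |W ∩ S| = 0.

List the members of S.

S = {n, o}

From (i): o ∈ S.
(iii): n matches o: n ∈ S.
(iv) (exactly one): m ∉ S.
(v): S already has 2, so the rest are out.
(vi): W already has 0, so the rest are out.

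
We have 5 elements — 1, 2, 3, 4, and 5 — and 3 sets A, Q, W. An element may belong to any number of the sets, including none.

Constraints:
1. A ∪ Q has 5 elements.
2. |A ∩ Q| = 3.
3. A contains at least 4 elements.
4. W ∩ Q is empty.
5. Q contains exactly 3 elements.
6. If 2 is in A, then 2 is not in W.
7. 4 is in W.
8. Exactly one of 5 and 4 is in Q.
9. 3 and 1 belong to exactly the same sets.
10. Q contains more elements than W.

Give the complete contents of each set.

A = {1, 2, 3, 4, 5}; Q = {1, 3, 5}; W = {4}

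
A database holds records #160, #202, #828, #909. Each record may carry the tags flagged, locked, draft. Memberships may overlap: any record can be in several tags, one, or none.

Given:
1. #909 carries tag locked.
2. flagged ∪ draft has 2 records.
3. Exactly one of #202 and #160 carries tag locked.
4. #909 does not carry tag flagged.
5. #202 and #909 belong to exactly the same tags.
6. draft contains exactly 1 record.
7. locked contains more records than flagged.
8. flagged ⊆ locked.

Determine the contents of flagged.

flagged = {#828}

From (1): #909 ∈ locked.
From (4): #909 ∉ flagged.
(5): #202 matches #909: #202 ∉ flagged.
(5): #202 matches #909: #202 ∈ locked.
(3) (exactly one): #160 ∉ locked.
(8) contrapositive: #160 ∉ flagged.
Suppose #828 ∉ flagged: no assignment then satisfies all the clues, so #828 ∈ flagged.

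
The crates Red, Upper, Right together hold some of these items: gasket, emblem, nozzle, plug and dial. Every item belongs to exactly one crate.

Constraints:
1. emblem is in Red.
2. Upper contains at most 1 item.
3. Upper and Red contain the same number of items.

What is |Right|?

From (1): emblem ∈ Red.
Suppose gasket ∈ Red: no assignment then satisfies all the clues, so gasket ∉ Red.

3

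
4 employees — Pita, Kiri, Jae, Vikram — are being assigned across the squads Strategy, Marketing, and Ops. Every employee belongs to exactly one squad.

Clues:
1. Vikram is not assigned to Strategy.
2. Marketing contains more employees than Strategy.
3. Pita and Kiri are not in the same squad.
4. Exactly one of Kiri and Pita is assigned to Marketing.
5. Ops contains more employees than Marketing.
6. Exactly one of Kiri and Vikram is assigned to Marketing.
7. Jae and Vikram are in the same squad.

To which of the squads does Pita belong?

From (1): Vikram ∉ Strategy.
(7): Jae matches Vikram: Jae ∉ Strategy.
Suppose Pita ∈ Strategy: no assignment then satisfies all the clues, so Pita ∉ Strategy.

Pita: Ops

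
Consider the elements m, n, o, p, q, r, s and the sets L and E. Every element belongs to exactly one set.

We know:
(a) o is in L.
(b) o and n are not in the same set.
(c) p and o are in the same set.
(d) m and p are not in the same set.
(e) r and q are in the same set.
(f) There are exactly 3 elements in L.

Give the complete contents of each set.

L = {o, p, s}; E = {m, n, q, r}

From (a): o ∈ L.
(b): n ∉ L.
(c): p matches o: p ∈ L.
(d): m ∉ L.
Only one set left: m ∈ E.
Only one set left: n ∈ E.
Suppose q ∈ L: no assignment then satisfies all the clues, so q ∉ L.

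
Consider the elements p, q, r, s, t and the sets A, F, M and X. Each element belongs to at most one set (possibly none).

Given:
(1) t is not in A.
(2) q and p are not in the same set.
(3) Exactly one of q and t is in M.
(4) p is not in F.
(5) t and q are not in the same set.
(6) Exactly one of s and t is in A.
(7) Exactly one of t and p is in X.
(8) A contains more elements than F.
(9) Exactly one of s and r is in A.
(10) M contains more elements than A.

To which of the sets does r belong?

r: M

From (1): t ∉ A.
From (4): p ∉ F.
(6) (exactly one): s ∈ A.
(9) (exactly one): r ∉ A.
Suppose r ∈ F: no assignment then satisfies all the clues, so r ∉ F.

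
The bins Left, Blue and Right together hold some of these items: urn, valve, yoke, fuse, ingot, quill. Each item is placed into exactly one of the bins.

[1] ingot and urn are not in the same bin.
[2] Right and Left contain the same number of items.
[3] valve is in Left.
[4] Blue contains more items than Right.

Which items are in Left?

Left = {valve}

From (3): valve ∈ Left.
Suppose urn ∈ Left: no assignment then satisfies all the clues, so urn ∉ Left.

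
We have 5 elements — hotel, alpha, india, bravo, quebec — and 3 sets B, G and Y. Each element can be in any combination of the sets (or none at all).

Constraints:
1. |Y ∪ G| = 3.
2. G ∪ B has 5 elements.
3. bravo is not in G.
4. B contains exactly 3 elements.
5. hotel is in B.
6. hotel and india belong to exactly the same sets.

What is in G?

G = {alpha, quebec}

From (3): bravo ∉ G.
From (5): hotel ∈ B.
(6): india matches hotel: india ∈ B.
Suppose hotel ∈ G: no assignment then satisfies all the clues, so hotel ∉ G.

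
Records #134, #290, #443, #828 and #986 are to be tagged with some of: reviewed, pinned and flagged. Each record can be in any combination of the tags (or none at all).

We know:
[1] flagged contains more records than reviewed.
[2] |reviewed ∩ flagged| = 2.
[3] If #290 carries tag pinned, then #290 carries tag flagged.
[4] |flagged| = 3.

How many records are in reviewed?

2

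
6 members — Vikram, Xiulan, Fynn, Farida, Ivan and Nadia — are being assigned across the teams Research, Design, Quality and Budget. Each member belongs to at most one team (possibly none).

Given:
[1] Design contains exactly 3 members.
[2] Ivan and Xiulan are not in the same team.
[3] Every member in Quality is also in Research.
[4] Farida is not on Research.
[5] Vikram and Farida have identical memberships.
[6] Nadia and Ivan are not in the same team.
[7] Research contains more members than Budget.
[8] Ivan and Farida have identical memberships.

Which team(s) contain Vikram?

From (4): Farida ∉ Research.
(3) contrapositive: Farida ∉ Quality.
(5): Vikram matches Farida: Vikram ∉ Research.
(5): Vikram matches Farida: Vikram ∉ Quality.
(8): Ivan matches Farida: Ivan ∉ Research.
(8): Ivan matches Farida: Ivan ∉ Quality.
Suppose Vikram ∉ Design: no assignment then satisfies all the clues, so Vikram ∈ Design.

Vikram: Design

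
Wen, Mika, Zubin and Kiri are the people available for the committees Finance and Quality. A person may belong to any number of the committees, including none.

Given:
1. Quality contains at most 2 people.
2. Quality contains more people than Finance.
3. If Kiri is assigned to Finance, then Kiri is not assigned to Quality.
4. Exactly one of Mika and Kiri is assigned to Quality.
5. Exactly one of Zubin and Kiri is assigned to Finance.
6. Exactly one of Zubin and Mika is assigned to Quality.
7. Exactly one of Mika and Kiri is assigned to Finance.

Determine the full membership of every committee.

Finance = {Kiri}; Quality = {Mika, Wen}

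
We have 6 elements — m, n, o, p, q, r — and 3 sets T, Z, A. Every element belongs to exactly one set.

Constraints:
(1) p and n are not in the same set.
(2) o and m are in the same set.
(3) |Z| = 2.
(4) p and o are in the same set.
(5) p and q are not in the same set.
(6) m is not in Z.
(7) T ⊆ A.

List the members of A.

A = {m, o, p, r}

From (6): m ∉ Z.
(2): o matches m: o ∉ Z.
(4): p matches o: p ∉ Z.
Suppose m ∉ A: no assignment then satisfies all the clues, so m ∈ A.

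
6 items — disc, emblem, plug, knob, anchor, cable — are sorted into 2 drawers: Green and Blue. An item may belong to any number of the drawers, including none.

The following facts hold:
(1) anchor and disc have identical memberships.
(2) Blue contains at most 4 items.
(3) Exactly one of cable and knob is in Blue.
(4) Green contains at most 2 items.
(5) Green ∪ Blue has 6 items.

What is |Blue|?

4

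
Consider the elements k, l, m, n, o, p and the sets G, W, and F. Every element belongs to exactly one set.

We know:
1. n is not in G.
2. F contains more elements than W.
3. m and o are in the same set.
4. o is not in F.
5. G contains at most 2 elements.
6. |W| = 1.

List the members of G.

From (1): n ∉ G.
From (4): o ∉ F.
(3): m matches o: m ∉ F.
Suppose k ∈ G: no assignment then satisfies all the clues, so k ∉ G.

G = {m, o}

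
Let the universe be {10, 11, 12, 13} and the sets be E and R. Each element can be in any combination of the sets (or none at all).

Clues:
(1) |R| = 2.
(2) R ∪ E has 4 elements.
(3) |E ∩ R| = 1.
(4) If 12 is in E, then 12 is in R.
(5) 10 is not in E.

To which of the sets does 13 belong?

13: E

From (5): 10 ∉ E.
Suppose 13 ∉ E: no assignment then satisfies all the clues, so 13 ∈ E.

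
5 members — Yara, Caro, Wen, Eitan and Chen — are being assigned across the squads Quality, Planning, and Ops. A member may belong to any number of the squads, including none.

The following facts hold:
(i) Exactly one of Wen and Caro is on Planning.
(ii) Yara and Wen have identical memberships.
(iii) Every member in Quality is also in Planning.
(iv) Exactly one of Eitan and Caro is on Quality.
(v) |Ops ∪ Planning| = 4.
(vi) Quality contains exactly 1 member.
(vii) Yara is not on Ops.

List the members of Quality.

Quality = {Eitan}

From (vii): Yara ∉ Ops.
(ii): Wen matches Yara: Wen ∉ Ops.
Suppose Yara ∈ Quality: no assignment then satisfies all the clues, so Yara ∉ Quality.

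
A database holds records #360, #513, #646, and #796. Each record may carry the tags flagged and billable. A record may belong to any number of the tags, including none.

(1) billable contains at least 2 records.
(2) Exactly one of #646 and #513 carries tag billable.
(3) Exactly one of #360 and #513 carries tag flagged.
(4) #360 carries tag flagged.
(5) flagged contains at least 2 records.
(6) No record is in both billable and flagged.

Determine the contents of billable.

billable = {#513, #796}

From (4): #360 ∈ flagged.
(3) (exactly one): #513 ∉ flagged.
(6) (disjoint): #360 ∉ billable.
Suppose #513 ∉ billable: no assignment then satisfies all the clues, so #513 ∈ billable.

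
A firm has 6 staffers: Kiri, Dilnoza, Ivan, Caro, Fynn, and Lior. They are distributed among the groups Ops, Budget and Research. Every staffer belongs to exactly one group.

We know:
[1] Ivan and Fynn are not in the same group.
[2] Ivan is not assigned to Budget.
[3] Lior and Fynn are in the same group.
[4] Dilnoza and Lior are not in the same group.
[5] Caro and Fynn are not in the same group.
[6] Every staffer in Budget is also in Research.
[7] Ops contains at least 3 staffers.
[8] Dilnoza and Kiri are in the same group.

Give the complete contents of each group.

Ops = {Caro, Dilnoza, Ivan, Kiri}; Budget = {}; Research = {Fynn, Lior}

From (2): Ivan ∉ Budget.
Suppose Kiri ∉ Ops: no assignment then satisfies all the clues, so Kiri ∈ Ops.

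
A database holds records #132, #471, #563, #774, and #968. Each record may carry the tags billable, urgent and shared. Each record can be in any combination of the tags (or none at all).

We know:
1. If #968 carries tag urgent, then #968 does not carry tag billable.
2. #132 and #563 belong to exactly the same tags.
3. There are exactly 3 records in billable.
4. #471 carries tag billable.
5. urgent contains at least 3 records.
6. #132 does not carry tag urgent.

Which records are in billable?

billable = {#132, #471, #563}

From (4): #471 ∈ billable.
From (6): #132 ∉ urgent.
(2): #563 matches #132: #563 ∉ urgent.
(5): only 3 candidates remain for urgent, so all are in.
(1): #968 ∉ billable.
Suppose #132 ∉ billable: no assignment then satisfies all the clues, so #132 ∈ billable.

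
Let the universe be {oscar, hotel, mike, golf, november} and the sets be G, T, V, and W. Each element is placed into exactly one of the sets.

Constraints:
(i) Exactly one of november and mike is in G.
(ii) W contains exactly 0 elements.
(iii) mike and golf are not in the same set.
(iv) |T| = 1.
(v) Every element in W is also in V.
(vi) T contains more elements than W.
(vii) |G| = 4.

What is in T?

T = {mike}

(ii): W already has 0, so the rest are out.
Suppose oscar ∈ T: no assignment then satisfies all the clues, so oscar ∉ T.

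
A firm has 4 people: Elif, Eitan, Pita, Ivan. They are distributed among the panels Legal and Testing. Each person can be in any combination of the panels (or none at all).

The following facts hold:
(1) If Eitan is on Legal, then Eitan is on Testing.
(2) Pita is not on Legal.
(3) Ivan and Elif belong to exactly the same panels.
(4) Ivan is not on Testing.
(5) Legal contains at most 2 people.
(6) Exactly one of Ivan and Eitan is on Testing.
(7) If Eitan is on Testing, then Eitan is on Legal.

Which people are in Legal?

Legal = {Eitan}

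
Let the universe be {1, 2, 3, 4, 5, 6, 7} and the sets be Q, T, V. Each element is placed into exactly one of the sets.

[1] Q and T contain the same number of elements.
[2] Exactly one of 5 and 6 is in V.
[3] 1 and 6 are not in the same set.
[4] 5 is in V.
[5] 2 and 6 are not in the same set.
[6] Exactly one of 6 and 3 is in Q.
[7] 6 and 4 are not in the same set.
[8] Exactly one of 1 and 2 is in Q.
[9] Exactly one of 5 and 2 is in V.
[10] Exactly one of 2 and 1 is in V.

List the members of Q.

Q = {2, 3}

From (4): 5 ∈ V.
(2) (exactly one): 6 ∉ V.
(9) (exactly one): 2 ∉ V.
(10) (exactly one): 1 ∈ V.
(8) (exactly one): 2 ∈ Q.
(5): 6 ∉ Q.
(6) (exactly one): 3 ∈ Q.
Only one set left: 6 ∈ T.
(7): 4 ∉ T.
Suppose 4 ∈ Q: no assignment then satisfies all the clues, so 4 ∉ Q.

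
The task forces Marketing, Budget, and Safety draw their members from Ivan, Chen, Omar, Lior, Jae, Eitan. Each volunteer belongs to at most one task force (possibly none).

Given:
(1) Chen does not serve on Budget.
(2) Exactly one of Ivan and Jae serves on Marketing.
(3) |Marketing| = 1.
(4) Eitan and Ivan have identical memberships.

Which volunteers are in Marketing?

Marketing = {Jae}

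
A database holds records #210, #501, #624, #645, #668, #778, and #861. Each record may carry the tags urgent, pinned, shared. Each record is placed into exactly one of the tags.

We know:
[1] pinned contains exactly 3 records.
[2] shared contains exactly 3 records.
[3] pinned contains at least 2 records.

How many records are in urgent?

1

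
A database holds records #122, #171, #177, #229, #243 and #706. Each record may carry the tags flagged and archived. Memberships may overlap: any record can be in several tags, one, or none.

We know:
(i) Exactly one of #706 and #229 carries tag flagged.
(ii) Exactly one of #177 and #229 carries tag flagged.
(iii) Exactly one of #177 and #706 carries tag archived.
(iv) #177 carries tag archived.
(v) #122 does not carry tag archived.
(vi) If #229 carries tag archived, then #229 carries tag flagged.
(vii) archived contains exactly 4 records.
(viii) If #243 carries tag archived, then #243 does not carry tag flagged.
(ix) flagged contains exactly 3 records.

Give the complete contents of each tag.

flagged = {#122, #171, #229}; archived = {#171, #177, #229, #243}

From (iv): #177 ∈ archived.
From (v): #122 ∉ archived.
(iii) (exactly one): #706 ∉ archived.
(vii): only 4 candidates remain for archived, so all are in.
(viii): #243 ∉ flagged.
(vi): #229 ∈ flagged.
(i) (exactly one): #706 ∉ flagged.
(ii) (exactly one): #177 ∉ flagged.
(ix): only 3 candidates remain for flagged, so all are in.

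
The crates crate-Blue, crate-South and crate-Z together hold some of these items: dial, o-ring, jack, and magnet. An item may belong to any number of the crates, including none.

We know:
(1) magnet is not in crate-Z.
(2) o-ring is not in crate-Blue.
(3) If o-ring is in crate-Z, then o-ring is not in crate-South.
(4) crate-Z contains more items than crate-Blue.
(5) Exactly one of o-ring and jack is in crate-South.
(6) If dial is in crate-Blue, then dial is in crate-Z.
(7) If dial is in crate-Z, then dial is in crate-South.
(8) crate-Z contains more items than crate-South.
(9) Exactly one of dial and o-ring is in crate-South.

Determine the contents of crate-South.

crate-South = {dial, jack}

From (1): magnet ∉ crate-Z.
From (2): o-ring ∉ crate-Blue.
Suppose dial ∉ crate-South: no assignment then satisfies all the clues, so dial ∈ crate-South.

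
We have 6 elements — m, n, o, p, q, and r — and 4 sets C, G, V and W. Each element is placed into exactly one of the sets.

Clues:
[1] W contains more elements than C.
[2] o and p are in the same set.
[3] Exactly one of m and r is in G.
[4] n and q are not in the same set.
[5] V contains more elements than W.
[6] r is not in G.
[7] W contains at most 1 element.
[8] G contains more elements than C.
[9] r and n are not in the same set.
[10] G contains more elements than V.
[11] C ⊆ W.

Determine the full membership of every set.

C = {}; G = {m, o, p}; V = {q, r}; W = {n}

From (6): r ∉ G.
(3) (exactly one): m ∈ G.
Suppose n ∈ C: no assignment then satisfies all the clues, so n ∉ C.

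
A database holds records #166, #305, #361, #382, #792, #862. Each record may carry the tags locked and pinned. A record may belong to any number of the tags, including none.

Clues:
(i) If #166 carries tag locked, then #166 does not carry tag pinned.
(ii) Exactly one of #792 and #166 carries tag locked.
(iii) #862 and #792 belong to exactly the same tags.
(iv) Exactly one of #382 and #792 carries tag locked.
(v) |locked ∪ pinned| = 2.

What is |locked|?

2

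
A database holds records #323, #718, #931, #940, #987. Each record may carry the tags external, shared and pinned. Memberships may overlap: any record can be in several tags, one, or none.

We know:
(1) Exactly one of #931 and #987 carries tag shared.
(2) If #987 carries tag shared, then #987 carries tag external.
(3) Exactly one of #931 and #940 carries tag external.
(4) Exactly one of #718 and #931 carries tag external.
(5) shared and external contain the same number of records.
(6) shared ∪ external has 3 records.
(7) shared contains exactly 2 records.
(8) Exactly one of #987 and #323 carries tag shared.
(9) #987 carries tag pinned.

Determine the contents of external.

external = {#931, #987}

From (9): #987 ∈ pinned.
Suppose #323 ∈ external: no assignment then satisfies all the clues, so #323 ∉ external.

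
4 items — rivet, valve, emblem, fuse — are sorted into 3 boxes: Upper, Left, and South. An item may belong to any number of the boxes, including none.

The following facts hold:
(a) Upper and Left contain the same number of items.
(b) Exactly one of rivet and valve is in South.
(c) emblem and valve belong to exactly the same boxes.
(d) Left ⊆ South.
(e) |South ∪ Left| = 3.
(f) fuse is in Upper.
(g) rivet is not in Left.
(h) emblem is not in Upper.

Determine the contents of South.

South = {emblem, fuse, valve}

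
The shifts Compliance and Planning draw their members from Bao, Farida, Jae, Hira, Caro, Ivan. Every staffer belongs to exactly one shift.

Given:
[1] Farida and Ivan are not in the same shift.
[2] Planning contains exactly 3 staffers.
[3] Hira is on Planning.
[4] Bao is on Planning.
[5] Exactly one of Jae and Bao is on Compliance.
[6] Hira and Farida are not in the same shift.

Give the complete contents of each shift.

From (3): Hira ∈ Planning.
From (4): Bao ∈ Planning.
(5) (exactly one): Jae ∈ Compliance.
(6): Farida ∉ Planning.
Only one shift left: Farida ∈ Compliance.
(1): Ivan ∉ Compliance.
Only one shift left: Ivan ∈ Planning.
(2): Planning already has 3, so the rest are out.
Only one shift left: Caro ∈ Compliance.

Compliance = {Caro, Farida, Jae}; Planning = {Bao, Hira, Ivan}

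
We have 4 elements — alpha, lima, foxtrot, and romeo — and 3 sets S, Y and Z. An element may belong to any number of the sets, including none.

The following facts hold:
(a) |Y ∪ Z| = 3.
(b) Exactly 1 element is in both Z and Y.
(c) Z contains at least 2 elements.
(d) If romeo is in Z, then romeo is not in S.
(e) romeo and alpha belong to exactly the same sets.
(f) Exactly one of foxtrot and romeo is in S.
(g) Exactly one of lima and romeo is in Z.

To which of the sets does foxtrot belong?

foxtrot: S, Y, Z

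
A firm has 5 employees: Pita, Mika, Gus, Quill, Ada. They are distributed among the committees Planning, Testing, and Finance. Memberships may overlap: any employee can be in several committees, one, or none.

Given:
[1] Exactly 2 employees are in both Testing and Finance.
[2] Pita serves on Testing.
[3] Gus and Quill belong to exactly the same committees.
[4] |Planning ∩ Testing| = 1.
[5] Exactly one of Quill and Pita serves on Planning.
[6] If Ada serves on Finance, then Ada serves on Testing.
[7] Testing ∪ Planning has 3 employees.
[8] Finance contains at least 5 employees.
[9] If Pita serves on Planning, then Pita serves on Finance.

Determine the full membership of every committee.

Planning = {Mika, Pita}; Testing = {Ada, Pita}; Finance = {Ada, Gus, Mika, Pita, Quill}

From (2): Pita ∈ Testing.
(8): only 5 candidates remain for Finance, so all are in.
(6): Ada ∈ Testing.
Suppose Pita ∉ Planning: no assignment then satisfies all the clues, so Pita ∈ Planning.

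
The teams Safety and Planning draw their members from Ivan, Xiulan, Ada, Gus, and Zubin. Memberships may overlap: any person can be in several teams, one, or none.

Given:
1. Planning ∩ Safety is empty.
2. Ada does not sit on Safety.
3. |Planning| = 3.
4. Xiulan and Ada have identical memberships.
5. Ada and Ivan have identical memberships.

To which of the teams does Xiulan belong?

From (2): Ada ∉ Safety.
(4): Xiulan matches Ada: Xiulan ∉ Safety.
(5): Ivan matches Ada: Ivan ∉ Safety.
Suppose Xiulan ∉ Planning: no assignment then satisfies all the clues, so Xiulan ∈ Planning.

Xiulan: Planning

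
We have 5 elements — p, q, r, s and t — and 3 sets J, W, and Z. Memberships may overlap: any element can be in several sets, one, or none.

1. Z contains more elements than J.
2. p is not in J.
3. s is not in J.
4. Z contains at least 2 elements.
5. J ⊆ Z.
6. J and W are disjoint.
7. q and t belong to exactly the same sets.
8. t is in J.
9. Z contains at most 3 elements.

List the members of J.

From (2): p ∉ J.
From (3): s ∉ J.
From (8): t ∈ J.
(5) with t ∈ J: t ∈ Z.
(6) (disjoint): t ∉ W.
(7): q matches t: q ∈ J.
(7): q matches t: q ∉ W.
(7): q matches t: q ∈ Z.
Suppose r ∈ J: no assignment then satisfies all the clues, so r ∉ J.

J = {q, t}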